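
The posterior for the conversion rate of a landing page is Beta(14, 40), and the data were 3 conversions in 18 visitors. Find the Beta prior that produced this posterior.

Beta(11, 25)

Under Beta–binomial conjugacy the posterior parameters are (a+s, b+f).
So a = 14 − 3 = 11 and b = 40 − 15 = 25.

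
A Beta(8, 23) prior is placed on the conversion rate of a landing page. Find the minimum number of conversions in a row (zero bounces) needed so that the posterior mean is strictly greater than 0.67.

After k conversions and 0 bounces the posterior is Beta(8+k, 23), with mean (8+k)/(8+23+k).
Set (8+k)/(31+k) > 0.67 and solve: k > (0.67·31 − 8)/(1 − 0.67) = 38.697.
The smallest integer exceeding 38.697 is 39, and checking k=39: (47)/(70) = 0.6714 > 0.67.

k = 39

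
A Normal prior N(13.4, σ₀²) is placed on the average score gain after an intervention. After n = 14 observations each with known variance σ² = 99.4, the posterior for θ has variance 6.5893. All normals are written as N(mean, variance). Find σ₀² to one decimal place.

σ₀² = 91.6

For the Normal–Normal model with known σ², precisions add: τ_n = τ₀ + n/σ².
So 1/σ₀² = 1/6.5893 − 14/99.4 = 0.151761 − 0.140845 = 0.010916.
Hence σ₀² = 1/0.010916 ≈ 91.6.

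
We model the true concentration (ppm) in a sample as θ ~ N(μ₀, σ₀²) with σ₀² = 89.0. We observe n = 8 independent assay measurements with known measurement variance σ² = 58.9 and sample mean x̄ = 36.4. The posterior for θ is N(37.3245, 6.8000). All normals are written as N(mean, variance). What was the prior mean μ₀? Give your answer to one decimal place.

μ₀ = 48.5

The posterior mean is a precision-weighted average: μ_n = (τ₀μ₀ + τ_data·x̄)/(τ₀+τ_data), with τ₀=1/σ₀² and τ_data=n/σ².
Here τ₀ = 1/89.0 = 0.011236 and τ_data = 8/58.9 = 0.135823, so τ_n = 0.147059.
Rearranging for μ₀: μ₀ = (μ_n·τ_n − τ_data·x̄)/τ₀ = (37.3245·0.147059 − 0.135823·36.4) / 0.011236 = 0.544946/0.011236 ≈ 48.5.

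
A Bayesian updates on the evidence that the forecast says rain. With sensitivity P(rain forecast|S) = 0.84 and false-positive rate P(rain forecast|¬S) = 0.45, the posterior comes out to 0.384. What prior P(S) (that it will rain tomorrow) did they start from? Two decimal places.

Bayes' rule in odds form gives O(S|E) = O(S)·[P(E|S)/P(E|¬S)], hence O(S) = O(S|E)/LR.
Posterior odds = 0.384/(1−0.384) = 0.6234. LR = 0.84/0.45 = 1.8667.
Prior odds = 0.6234/1.8667 = 0.3340, so P(S) = 0.3340/(1+0.3340) ≈ 0.25.

P(S) = 0.25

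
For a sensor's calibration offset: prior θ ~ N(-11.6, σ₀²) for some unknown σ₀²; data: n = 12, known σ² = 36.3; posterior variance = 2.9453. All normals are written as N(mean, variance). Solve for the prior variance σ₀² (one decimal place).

For the Normal–Normal model with known σ², precisions add: τ_n = τ₀ + n/σ².
So 1/σ₀² = 1/2.9453 − 12/36.3 = 0.339524 − 0.330579 = 0.008945.
Hence σ₀² = 1/0.008945 ≈ 111.8.

σ₀² = 111.8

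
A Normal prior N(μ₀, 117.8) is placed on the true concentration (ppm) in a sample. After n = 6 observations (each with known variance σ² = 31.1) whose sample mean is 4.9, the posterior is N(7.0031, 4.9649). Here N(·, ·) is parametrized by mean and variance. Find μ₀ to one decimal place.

With known observation variance, the Normal–Normal posterior has precision τ_n = τ₀ + n/σ² and mean μ_n = (τ₀μ₀ + (n/σ²)x̄)/τ_n.
Here τ₀ = 1/117.8 = 0.008489 and τ_data = 6/31.1 = 0.192926, so τ_n = 0.201415.
Rearranging for μ₀: μ₀ = (μ_n·τ_n − τ_data·x̄)/τ₀ = (7.0031·0.201415 − 0.192926·4.9) / 0.008489 = 0.465192/0.008489 ≈ 54.8.

μ₀ = 54.8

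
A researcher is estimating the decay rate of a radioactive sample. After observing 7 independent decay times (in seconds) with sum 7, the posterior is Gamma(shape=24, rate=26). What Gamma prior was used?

For an exponential likelihood with a Gamma(α, β) prior on the rate, n observations with total T give posterior Gamma(α+n, β+T).
So α = 24 − 7 = 17 and β = 26 − 7 = 19.

Gamma(shape=17, rate=19)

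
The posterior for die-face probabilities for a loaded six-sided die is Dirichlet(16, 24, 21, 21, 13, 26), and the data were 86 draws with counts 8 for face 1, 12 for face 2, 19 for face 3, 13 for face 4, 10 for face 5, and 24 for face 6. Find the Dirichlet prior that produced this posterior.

For a Dirichlet(α) prior with multinomial counts c, the posterior is Dirichlet(α + c) componentwise.
Subtract each count from the matching posterior parameter: 16−8=8, 24−12=12, 21−19=2, 21−13=8, 13−10=3, 26−24=2.

Dirichlet(8, 12, 2, 8, 3, 2)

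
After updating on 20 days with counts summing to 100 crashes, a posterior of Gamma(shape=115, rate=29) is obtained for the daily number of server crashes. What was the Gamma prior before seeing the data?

Gamma–Poisson conjugacy: posterior shape = α + Σxᵢ, posterior rate = β + n.
So α = 115 − 100 = 15 and β = 29 − 20 = 9.

Gamma(shape=15, rate=9)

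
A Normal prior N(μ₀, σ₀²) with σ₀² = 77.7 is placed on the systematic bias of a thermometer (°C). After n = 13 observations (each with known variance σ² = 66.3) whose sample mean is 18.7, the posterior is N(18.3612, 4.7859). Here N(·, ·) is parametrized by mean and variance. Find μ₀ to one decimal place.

μ₀ = 13.2

With known observation variance, the Normal–Normal posterior has precision τ_n = τ₀ + n/σ² and mean μ_n = (τ₀μ₀ + (n/σ²)x̄)/τ_n.
Here τ₀ = 1/77.7 = 0.012870 and τ_data = 13/66.3 = 0.196078, so τ_n = 0.208948.
Rearranging for μ₀: μ₀ = (μ_n·τ_n − τ_data·x̄)/τ₀ = (18.3612·0.208948 − 0.196078·18.7) / 0.012870 = 0.169877/0.012870 ≈ 13.2.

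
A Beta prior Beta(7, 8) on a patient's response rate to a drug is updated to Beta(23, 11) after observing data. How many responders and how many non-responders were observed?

Under Beta–binomial conjugacy the posterior parameters are (a+s, b+f).
Match parameters: s=23−7=16, f=11−8=3.

16 responders and 3 non-responders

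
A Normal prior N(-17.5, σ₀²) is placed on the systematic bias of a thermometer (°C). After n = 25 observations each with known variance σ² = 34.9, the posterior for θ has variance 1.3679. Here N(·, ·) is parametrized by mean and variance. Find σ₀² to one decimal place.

For the Normal–Normal model with known σ², precisions add: τ_n = τ₀ + n/σ².
So 1/σ₀² = 1/1.3679 − 25/34.9 = 0.731048 − 0.716332 = 0.014716.
Hence σ₀² = 1/0.014716 ≈ 68.0.

σ₀² = 68.0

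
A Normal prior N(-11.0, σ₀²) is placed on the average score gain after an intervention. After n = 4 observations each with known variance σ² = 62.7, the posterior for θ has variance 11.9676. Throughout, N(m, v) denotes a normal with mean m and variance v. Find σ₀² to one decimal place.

For the Normal–Normal model with known σ², precisions add: τ_n = τ₀ + n/σ².
So 1/σ₀² = 1/11.9676 − 4/62.7 = 0.083559 − 0.063796 = 0.019763.
Hence σ₀² = 1/0.019763 ≈ 50.6.

σ₀² = 50.6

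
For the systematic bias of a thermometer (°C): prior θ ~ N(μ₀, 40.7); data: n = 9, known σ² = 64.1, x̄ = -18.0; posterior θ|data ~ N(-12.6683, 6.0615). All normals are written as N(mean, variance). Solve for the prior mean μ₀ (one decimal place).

μ₀ = 17.8

The posterior mean is a precision-weighted average: μ_n = (τ₀μ₀ + τ_data·x̄)/(τ₀+τ_data), with τ₀=1/σ₀² and τ_data=n/σ².
Here τ₀ = 1/40.7 = 0.024570 and τ_data = 9/64.1 = 0.140406, so τ_n = 0.164976.
Rearranging for μ₀: μ₀ = (μ_n·τ_n − τ_data·x̄)/τ₀ = (-12.6683·0.164976 − 0.140406·-18.0) / 0.024570 = 0.437343/0.024570 ≈ 17.8.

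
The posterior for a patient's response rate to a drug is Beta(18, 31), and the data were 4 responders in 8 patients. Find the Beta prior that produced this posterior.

Beta is conjugate to the binomial likelihood: posterior = Beta(α+s, β+f).
So α = 18 − 4 = 14 and β = 31 − 4 = 27.

Beta(14, 27)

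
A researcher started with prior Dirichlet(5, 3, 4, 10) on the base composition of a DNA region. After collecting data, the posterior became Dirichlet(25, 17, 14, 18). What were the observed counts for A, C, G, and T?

For a Dirichlet(α) prior with multinomial counts c, the posterior is Dirichlet(α + c) componentwise.
Counts are posterior − prior componentwise: 25−5=20, 17−3=14, 14−4=10, 18−10=8.

counts (20, 14, 10, 8)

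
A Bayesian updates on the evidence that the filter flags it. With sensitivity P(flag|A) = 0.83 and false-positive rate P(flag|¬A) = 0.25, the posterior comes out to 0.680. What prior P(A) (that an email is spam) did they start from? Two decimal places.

P(A) = 0.39

In odds form, posterior odds = prior odds × likelihood ratio, so prior odds = posterior odds ÷ LR.
Posterior odds = 0.680/(1−0.680) = 2.1250. LR = 0.83/0.25 = 3.3200.
Prior odds = 2.1250/3.3200 = 0.6401, so P(A) = 0.6401/(1+0.6401) ≈ 0.39.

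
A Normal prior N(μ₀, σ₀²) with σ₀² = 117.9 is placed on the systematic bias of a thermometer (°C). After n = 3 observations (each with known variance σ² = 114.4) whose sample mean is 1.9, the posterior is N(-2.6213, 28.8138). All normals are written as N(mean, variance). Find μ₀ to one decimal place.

With known observation variance, the Normal–Normal posterior has precision τ_n = τ₀ + n/σ² and mean μ_n = (τ₀μ₀ + (n/σ²)x̄)/τ_n.
Here τ₀ = 1/117.9 = 0.008482 and τ_data = 3/114.4 = 0.026224, so τ_n = 0.034706.
Rearranging for μ₀: μ₀ = (μ_n·τ_n − τ_data·x̄)/τ₀ = (-2.6213·0.034706 − 0.026224·1.9) / 0.008482 = -0.140800/0.008482 ≈ -16.6.

μ₀ = -16.6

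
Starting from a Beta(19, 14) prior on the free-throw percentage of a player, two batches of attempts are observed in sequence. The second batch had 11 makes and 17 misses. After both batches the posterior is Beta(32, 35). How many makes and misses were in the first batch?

2 makes and 4 misses

Sequential conjugate updates are equivalent to a single update on the pooled data, so total successes = posterior α − prior α and total failures = posterior β − prior β.
Total across both batches: 32−19=13 makes, 35−14=21 misses.
Subtract the second batch: 13−11=2 makes and 21−17=4 misses.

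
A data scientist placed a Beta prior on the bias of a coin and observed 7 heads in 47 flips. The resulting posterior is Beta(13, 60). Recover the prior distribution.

A Beta(a, b) prior with s successes and f failures in binomial data gives a Beta(a+s, b+f) posterior.
So a = 13 − 7 = 6 and b = 60 − 40 = 20.

Beta(6, 20)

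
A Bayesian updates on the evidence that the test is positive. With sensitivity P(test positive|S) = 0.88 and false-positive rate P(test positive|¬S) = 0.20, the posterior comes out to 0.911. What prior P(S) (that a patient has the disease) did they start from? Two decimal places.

Bayes' rule in odds form gives O(S|E) = O(S)·[P(E|S)/P(E|¬S)], hence O(S) = O(S|E)/LR.
Posterior odds = 0.911/(1−0.911) = 10.2360. LR = 0.88/0.20 = 4.4000.
Prior odds = 10.2360/4.4000 = 2.3264, so P(S) = 2.3264/(1+2.3264) ≈ 0.70.

P(S) = 0.70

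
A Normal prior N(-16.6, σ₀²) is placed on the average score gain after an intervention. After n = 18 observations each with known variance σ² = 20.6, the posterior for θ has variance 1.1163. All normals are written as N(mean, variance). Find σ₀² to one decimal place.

σ₀² = 45.4

Posterior precision equals prior precision plus data precision: 1/σ_n² = 1/σ₀² + n/σ².
So 1/σ₀² = 1/1.1163 − 18/20.6 = 0.895817 − 0.873786 = 0.022031.
Hence σ₀² = 1/0.022031 ≈ 45.4.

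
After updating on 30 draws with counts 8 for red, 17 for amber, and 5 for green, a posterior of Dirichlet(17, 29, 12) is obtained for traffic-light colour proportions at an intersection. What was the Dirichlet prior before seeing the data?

For a Dirichlet(α) prior with multinomial counts c, the posterior is Dirichlet(α + c) componentwise.
Subtract each count from the matching posterior parameter: 17−8=9, 29−17=12, 12−5=7.

Dirichlet(9, 12, 7)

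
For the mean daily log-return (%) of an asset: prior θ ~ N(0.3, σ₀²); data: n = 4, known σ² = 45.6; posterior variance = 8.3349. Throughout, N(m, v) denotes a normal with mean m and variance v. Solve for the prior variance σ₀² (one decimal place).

Posterior precision equals prior precision plus data precision: 1/σ_n² = 1/σ₀² + n/σ².
So 1/σ₀² = 1/8.3349 − 4/45.6 = 0.119977 − 0.087719 = 0.032258.
Hence σ₀² = 1/0.032258 ≈ 31.0.

σ₀² = 31.0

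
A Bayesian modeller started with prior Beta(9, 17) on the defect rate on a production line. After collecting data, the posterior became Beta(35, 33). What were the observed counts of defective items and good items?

Beta is conjugate to the binomial likelihood: posterior = Beta(a+s, b+f).
Match parameters: s=35−9=26, f=33−17=16.

26 defective items and 16 good items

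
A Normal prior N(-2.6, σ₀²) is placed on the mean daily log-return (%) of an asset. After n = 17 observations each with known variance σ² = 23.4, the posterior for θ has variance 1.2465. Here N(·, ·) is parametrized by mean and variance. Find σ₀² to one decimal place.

σ₀² = 13.2

For the Normal–Normal model with known σ², precisions add: τ_n = τ₀ + n/σ².
So 1/σ₀² = 1/1.2465 − 17/23.4 = 0.802246 − 0.726496 = 0.075750.
Hence σ₀² = 1/0.075750 ≈ 13.2.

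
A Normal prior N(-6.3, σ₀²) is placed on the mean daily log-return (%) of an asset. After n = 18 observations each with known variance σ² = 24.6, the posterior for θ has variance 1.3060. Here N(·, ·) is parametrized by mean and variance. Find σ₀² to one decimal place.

σ₀² = 29.4

Posterior precision equals prior precision plus data precision: 1/σ_n² = 1/σ₀² + n/σ².
So 1/σ₀² = 1/1.3060 − 18/24.6 = 0.765697 − 0.731707 = 0.033990.
Hence σ₀² = 1/0.033990 ≈ 29.4.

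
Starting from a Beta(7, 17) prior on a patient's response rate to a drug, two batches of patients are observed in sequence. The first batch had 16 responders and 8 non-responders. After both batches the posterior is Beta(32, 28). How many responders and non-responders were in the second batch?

Sequential conjugate updates are equivalent to a single update on the pooled data, so total successes = posterior α − prior α and total failures = posterior β − prior β.
Total across both batches: 32−7=25 responders, 28−17=11 non-responders.
Subtract the first batch: 25−16=9 responders and 11−8=3 non-responders.

9 responders and 3 non-responders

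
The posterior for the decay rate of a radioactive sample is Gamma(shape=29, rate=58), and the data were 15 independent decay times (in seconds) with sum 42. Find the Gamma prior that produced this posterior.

Gamma(shape=14, rate=16)

Gamma–exponential conjugacy: posterior shape = α + n, posterior rate = β + Σtᵢ.
So α = 29 − 15 = 14 and β = 58 − 42 = 16.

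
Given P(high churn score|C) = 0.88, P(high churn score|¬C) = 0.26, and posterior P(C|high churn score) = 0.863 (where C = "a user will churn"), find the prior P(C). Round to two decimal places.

P(C) = 0.65

In odds form, posterior odds = prior odds × likelihood ratio, so prior odds = posterior odds ÷ LR.
Posterior odds = 0.863/(1−0.863) = 6.2993. LR = 0.88/0.26 = 3.3846.
Prior odds = 6.2993/3.3846 = 1.8612, so P(C) = 1.8612/(1+1.8612) ≈ 0.65.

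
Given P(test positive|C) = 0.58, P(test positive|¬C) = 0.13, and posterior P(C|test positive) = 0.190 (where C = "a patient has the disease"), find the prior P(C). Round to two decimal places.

P(C) = 0.05

In odds form, posterior odds = prior odds × likelihood ratio, so prior odds = posterior odds ÷ LR.
Posterior odds = 0.190/(1−0.190) = 0.2346. LR = 0.58/0.13 = 4.4615.
Prior odds = 0.2346/4.4615 = 0.0526, so P(C) = 0.0526/(1+0.0526) ≈ 0.05.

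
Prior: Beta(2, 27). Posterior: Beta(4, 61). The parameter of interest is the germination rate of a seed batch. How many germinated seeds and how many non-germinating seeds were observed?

Beta is conjugate to the binomial likelihood: posterior = Beta(a+s, b+f).
So s = 4 − 2 = 2 and f = 61 − 27 = 34.

2 germinated seeds and 34 non-germinating seeds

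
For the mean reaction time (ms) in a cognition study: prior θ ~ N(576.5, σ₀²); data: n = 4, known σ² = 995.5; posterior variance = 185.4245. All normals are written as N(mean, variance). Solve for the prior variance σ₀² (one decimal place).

For the Normal–Normal model with known σ², precisions add: τ_n = τ₀ + n/σ².
So 1/σ₀² = 1/185.4245 − 4/995.5 = 0.005393 − 0.004018 = 0.001375.
Hence σ₀² = 1/0.001375 ≈ 727.3.

σ₀² = 727.3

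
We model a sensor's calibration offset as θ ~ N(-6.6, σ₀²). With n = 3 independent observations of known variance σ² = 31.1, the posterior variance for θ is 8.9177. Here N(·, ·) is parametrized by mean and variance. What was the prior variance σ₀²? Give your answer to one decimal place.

σ₀² = 63.8

Posterior precision equals prior precision plus data precision: 1/σ_n² = 1/σ₀² + n/σ².
So 1/σ₀² = 1/8.9177 − 3/31.1 = 0.112137 − 0.096463 = 0.015674.
Hence σ₀² = 1/0.015674 ≈ 63.8.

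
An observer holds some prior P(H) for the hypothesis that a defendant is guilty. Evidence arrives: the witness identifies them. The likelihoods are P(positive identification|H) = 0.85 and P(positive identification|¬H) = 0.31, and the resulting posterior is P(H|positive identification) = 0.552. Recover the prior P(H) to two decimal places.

Bayes' rule in odds form gives O(H|E) = O(H)·[P(E|H)/P(E|¬H)], hence O(H) = O(H|E)/LR.
Posterior odds = 0.552/(1−0.552) = 1.2321. LR = 0.85/0.31 = 2.7419.
Prior odds = 1.2321/2.7419 = 0.4494, so P(H) = 0.4494/(1+0.4494) ≈ 0.31.

P(H) = 0.31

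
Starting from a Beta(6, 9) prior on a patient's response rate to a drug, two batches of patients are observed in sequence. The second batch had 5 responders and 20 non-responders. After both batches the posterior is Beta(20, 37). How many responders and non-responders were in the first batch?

Because Beta–binomial updating is additive in the counts, the combined data contributed (α_post−α_prior, β_post−β_prior) successes and failures.
Total across both batches: 20−6=14 responders, 37−9=28 non-responders.
Subtract the second batch: 14−5=9 responders and 28−20=8 non-responders.

9 responders and 8 non-responders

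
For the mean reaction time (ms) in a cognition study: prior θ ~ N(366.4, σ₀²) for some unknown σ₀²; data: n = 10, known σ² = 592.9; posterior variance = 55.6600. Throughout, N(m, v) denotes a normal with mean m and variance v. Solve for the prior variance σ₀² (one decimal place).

For the Normal–Normal model with known σ², precisions add: τ_n = τ₀ + n/σ².
So 1/σ₀² = 1/55.6600 − 10/592.9 = 0.017966 − 0.016866 = 0.001100.
Hence σ₀² = 1/0.001100 ≈ 909.1.

σ₀² = 909.1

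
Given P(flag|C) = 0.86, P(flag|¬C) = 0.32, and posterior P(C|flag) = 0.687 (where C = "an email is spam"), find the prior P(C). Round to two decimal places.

P(C) = 0.45

In odds form, posterior odds = prior odds × likelihood ratio, so prior odds = posterior odds ÷ LR.
Posterior odds = 0.687/(1−0.687) = 2.1949. LR = 0.86/0.32 = 2.6875.
Prior odds = 2.1949/2.6875 = 0.8167, so P(C) = 0.8167/(1+0.8167) ≈ 0.45.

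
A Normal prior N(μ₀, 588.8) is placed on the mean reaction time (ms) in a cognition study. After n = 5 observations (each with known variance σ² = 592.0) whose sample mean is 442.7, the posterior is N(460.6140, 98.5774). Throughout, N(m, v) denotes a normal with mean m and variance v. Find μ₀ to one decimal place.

With known observation variance, the Normal–Normal posterior has precision τ_n = τ₀ + n/σ² and mean μ_n = (τ₀μ₀ + (n/σ²)x̄)/τ_n.
Here τ₀ = 1/588.8 = 0.001698 and τ_data = 5/592.0 = 0.008446, so τ_n = 0.010144.
Rearranging for μ₀: μ₀ = (μ_n·τ_n − τ_data·x̄)/τ₀ = (460.6140·0.010144 − 0.008446·442.7) / 0.001698 = 0.933424/0.001698 ≈ 549.7.

μ₀ = 549.7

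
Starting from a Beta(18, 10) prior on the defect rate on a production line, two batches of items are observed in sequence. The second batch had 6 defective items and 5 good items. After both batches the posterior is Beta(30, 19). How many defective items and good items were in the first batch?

Because Beta–binomial updating is additive in the counts, the combined data contributed (α_post−α_prior, β_post−β_prior) successes and failures.
Total across both batches: 30−18=12 defective items, 19−10=9 good items.
Subtract the second batch: 12−6=6 defective items and 9−5=4 good items.

6 defective items and 4 good items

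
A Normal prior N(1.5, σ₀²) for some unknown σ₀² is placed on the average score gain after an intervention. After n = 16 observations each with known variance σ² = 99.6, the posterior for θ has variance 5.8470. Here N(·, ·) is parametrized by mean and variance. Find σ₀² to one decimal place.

For the Normal–Normal model with known σ², precisions add: τ_n = τ₀ + n/σ².
So 1/σ₀² = 1/5.8470 − 16/99.6 = 0.171028 − 0.160643 = 0.010385.
Hence σ₀² = 1/0.010385 ≈ 96.3.

σ₀² = 96.3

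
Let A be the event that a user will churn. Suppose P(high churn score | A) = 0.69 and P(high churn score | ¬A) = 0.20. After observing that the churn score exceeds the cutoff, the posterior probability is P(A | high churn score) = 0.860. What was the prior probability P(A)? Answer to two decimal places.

Bayes' rule in odds form gives O(A|E) = O(A)·[P(E|A)/P(E|¬A)], hence O(A) = O(A|E)/LR.
Posterior odds = 0.860/(1−0.860) = 6.1429. LR = 0.69/0.20 = 3.4500.
Prior odds = 6.1429/3.4500 = 1.7806, so P(A) = 1.7806/(1+1.7806) ≈ 0.64.

P(A) = 0.64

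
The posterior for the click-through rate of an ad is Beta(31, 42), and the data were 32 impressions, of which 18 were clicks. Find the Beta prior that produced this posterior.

Beta(13, 28)

Beta is conjugate to the binomial likelihood: posterior = Beta(α+s, β+f).
So α = 31 − 18 = 13 and β = 42 − 14 = 28.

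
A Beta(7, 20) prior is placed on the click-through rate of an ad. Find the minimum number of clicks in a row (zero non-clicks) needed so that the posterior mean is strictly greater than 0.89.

k = 155

After k clicks and 0 non-clicks the posterior is Beta(7+k, 20), with mean (7+k)/(7+20+k).
Set (7+k)/(27+k) > 0.89 and solve: k > (0.89·27 − 7)/(1 − 0.89) = 154.818.
The smallest integer exceeding 154.818 is 155, and checking k=155: (162)/(182) = 0.8901 > 0.89.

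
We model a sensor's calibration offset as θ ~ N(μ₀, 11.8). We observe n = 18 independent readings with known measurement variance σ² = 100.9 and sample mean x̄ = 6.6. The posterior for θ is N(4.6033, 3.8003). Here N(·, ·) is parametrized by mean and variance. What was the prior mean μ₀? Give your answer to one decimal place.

μ₀ = 0.4

With known observation variance, the Normal–Normal posterior has precision τ_n = τ₀ + n/σ² and mean μ_n = (τ₀μ₀ + (n/σ²)x̄)/τ_n.
Here τ₀ = 1/11.8 = 0.084746 and τ_data = 18/100.9 = 0.178394, so τ_n = 0.263140.
Rearranging for μ₀: μ₀ = (μ_n·τ_n − τ_data·x̄)/τ₀ = (4.6033·0.263140 − 0.178394·6.6) / 0.084746 = 0.033912/0.084746 ≈ 0.4.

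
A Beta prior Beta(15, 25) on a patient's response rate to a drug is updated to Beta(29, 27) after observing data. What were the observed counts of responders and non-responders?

Under Beta–binomial conjugacy the posterior parameters are (α+s, β+f).
So s = 29 − 15 = 14 and f = 27 − 25 = 2.

14 responders and 2 non-responders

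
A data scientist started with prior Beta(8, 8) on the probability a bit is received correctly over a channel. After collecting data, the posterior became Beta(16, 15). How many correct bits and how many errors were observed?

8 correct bits and 7 errors

Under Beta–binomial conjugacy the posterior parameters are (α+s, β+f).
So s = 16 − 8 = 8 and f = 15 − 8 = 7.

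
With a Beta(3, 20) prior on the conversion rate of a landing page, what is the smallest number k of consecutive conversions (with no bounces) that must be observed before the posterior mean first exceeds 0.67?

After k conversions and 0 bounces the posterior is Beta(3+k, 20), with mean (3+k)/(3+20+k).
Set (3+k)/(23+k) > 0.67 and solve: k > (0.67·23 − 3)/(1 − 0.67) = 37.606.
The smallest integer exceeding 37.606 is 38, and checking k=38: (41)/(61) = 0.6721 > 0.67.

k = 38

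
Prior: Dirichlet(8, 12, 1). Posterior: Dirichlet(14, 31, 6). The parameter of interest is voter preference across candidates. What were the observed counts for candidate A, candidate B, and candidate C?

For a Dirichlet(α) prior with multinomial counts c, the posterior is Dirichlet(α + c) componentwise.
Counts are posterior − prior componentwise: 14−8=6, 31−12=19, 6−1=5.

counts (6, 19, 5)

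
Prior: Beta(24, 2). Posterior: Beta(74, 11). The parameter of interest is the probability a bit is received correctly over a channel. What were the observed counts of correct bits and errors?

50 correct bits and 9 errors

Beta is conjugate to the binomial likelihood: posterior = Beta(α+s, β+f).
Match parameters: s=74−24=50, f=11−2=9.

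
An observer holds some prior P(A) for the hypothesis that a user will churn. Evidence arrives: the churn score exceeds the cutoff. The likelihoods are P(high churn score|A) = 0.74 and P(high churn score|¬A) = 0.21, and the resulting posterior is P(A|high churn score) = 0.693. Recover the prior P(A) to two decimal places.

In odds form, posterior odds = prior odds × likelihood ratio, so prior odds = posterior odds ÷ LR.
Posterior odds = 0.693/(1−0.693) = 2.2573. LR = 0.74/0.21 = 3.5238.
Prior odds = 2.2573/3.5238 = 0.6406, so P(A) = 0.6406/(1+0.6406) ≈ 0.39.

P(A) = 0.39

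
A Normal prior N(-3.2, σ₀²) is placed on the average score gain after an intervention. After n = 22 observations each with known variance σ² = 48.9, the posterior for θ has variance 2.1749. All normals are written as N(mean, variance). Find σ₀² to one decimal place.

For the Normal–Normal model with known σ², precisions add: τ_n = τ₀ + n/σ².
So 1/σ₀² = 1/2.1749 − 22/48.9 = 0.459791 − 0.449898 = 0.009893.
Hence σ₀² = 1/0.009893 ≈ 101.1.

σ₀² = 101.1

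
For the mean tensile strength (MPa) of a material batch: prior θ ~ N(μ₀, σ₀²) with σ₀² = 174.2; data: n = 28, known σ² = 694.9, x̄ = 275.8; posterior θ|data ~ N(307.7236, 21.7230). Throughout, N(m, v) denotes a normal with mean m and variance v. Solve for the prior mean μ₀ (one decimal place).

With known observation variance, the Normal–Normal posterior has precision τ_n = τ₀ + n/σ² and mean μ_n = (τ₀μ₀ + (n/σ²)x̄)/τ_n.
Here τ₀ = 1/174.2 = 0.005741 and τ_data = 28/694.9 = 0.040294, so τ_n = 0.046035.
Rearranging for μ₀: μ₀ = (μ_n·τ_n − τ_data·x̄)/τ₀ = (307.7236·0.046035 − 0.040294·275.8) / 0.005741 = 3.052971/0.005741 ≈ 531.8.

μ₀ = 531.8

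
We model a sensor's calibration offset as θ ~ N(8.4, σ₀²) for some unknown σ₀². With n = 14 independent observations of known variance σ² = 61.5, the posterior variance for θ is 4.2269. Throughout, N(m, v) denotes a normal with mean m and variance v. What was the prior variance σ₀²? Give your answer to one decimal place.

σ₀² = 111.9

Posterior precision equals prior precision plus data precision: 1/σ_n² = 1/σ₀² + n/σ².
So 1/σ₀² = 1/4.2269 − 14/61.5 = 0.236580 − 0.227642 = 0.008938.
Hence σ₀² = 1/0.008938 ≈ 111.9.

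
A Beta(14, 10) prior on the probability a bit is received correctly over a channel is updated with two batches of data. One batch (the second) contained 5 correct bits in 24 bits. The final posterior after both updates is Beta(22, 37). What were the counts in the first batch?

Sequential conjugate updates are equivalent to a single update on the pooled data, so total successes = posterior α − prior α and total failures = posterior β − prior β.
Total across both batches: 22−14=8 correct bits, 37−10=27 errors.
Subtract the second batch: 8−5=3 correct bits and 27−19=8 errors.

3 correct bits and 8 errors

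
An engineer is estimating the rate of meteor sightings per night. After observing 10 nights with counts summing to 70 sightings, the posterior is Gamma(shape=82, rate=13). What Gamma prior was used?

Gamma(shape=12, rate=3)

A Gamma(α, β) prior (rate parametrization) on a Poisson rate with n observations summing to S gives posterior Gamma(α+S, β+n).
So α = 82 − 70 = 12 and β = 13 − 10 = 3.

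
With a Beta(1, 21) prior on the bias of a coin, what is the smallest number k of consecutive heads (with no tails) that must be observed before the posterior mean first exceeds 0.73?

After k heads and 0 tails the posterior is Beta(1+k, 21), with mean (1+k)/(1+21+k).
Set (1+k)/(22+k) > 0.73 and solve: k > (0.73·22 − 1)/(1 − 0.73) = 55.778.
The smallest integer exceeding 55.778 is 56, and checking k=56: (57)/(78) = 0.7308 > 0.73.

k = 56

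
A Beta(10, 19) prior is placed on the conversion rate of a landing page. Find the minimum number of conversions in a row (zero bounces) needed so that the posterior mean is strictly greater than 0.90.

After k conversions and 0 bounces the posterior is Beta(10+k, 19), with mean (10+k)/(10+19+k).
Set (10+k)/(29+k) > 0.90 and solve: k > (0.90·29 − 10)/(1 − 0.90) = 161.000.
The smallest integer exceeding 161.000 is 162, and checking k=162: (172)/(191) = 0.9005 > 0.90.

k = 162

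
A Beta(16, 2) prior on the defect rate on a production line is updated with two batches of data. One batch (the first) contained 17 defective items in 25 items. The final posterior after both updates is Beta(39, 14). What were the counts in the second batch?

Because Beta–binomial updating is additive in the counts, the combined data contributed (α_post−α_prior, β_post−β_prior) successes and failures.
Total across both batches: 39−16=23 defective items, 14−2=12 good items.
Subtract the first batch: 23−17=6 defective items and 12−8=4 good items.

6 defective items and 4 good items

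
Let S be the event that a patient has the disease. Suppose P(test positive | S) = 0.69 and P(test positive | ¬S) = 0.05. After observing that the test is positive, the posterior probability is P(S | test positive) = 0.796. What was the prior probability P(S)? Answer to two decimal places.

P(S) = 0.22

Bayes' rule in odds form gives O(S|E) = O(S)·[P(E|S)/P(E|¬S)], hence O(S) = O(S|E)/LR.
Posterior odds = 0.796/(1−0.796) = 3.9020. LR = 0.69/0.05 = 13.8000.
Prior odds = 3.9020/13.8000 = 0.2828, so P(S) = 0.2828/(1+0.2828) ≈ 0.22.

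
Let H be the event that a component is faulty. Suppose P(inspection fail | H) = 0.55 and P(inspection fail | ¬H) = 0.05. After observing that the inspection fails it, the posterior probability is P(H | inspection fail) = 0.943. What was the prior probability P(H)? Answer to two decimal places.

Bayes' rule in odds form gives O(H|E) = O(H)·[P(E|H)/P(E|¬H)], hence O(H) = O(H|E)/LR.
Posterior odds = 0.943/(1−0.943) = 16.5439. LR = 0.55/0.05 = 11.0000.
Prior odds = 16.5439/11.0000 = 1.5040, so P(H) = 1.5040/(1+1.5040) ≈ 0.60.

P(H) = 0.60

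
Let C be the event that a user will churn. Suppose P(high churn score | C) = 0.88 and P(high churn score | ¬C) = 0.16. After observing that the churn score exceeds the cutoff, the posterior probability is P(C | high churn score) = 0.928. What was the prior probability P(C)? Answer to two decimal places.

P(C) = 0.70

Bayes' rule in odds form gives O(C|E) = O(C)·[P(E|C)/P(E|¬C)], hence O(C) = O(C|E)/LR.
Posterior odds = 0.928/(1−0.928) = 12.8889. LR = 0.88/0.16 = 5.5000.
Prior odds = 12.8889/5.5000 = 2.3434, so P(C) = 2.3434/(1+2.3434) ≈ 0.70.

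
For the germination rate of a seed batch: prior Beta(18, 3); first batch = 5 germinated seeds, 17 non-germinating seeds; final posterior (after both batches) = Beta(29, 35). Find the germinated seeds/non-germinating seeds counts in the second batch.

6 germinated seeds and 15 non-germinating seeds

Sequential conjugate updates are equivalent to a single update on the pooled data, so total successes = posterior α − prior α and total failures = posterior β − prior β.
Total across both batches: 29−18=11 germinated seeds, 35−3=32 non-germinating seeds.
Subtract the first batch: 11−5=6 germinated seeds and 32−17=15 non-germinating seeds.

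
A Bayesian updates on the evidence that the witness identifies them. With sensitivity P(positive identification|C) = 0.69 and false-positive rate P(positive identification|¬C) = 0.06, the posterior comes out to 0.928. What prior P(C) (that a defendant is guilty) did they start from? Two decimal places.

P(C) = 0.53

Bayes' rule in odds form gives O(C|E) = O(C)·[P(E|C)/P(E|¬C)], hence O(C) = O(C|E)/LR.
Posterior odds = 0.928/(1−0.928) = 12.8889. LR = 0.69/0.06 = 11.5000.
Prior odds = 12.8889/11.5000 = 1.1208, so P(C) = 1.1208/(1+1.1208) ≈ 0.53.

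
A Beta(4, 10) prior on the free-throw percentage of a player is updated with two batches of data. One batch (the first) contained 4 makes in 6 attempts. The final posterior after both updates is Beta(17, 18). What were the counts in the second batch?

Sequential conjugate updates are equivalent to a single update on the pooled data, so total successes = posterior α − prior α and total failures = posterior β − prior β.
Total across both batches: 17−4=13 makes, 18−10=8 misses.
Subtract the first batch: 13−4=9 makes and 8−2=6 misses.

9 makes and 6 misses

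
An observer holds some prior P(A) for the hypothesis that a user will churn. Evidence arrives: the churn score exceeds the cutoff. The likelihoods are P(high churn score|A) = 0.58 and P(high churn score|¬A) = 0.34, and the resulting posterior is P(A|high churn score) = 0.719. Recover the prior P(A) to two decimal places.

P(A) = 0.60

In odds form, posterior odds = prior odds × likelihood ratio, so prior odds = posterior odds ÷ LR.
Posterior odds = 0.719/(1−0.719) = 2.5587. LR = 0.58/0.34 = 1.7059.
Prior odds = 2.5587/1.7059 = 1.4999, so P(A) = 1.4999/(1+1.4999) ≈ 0.60.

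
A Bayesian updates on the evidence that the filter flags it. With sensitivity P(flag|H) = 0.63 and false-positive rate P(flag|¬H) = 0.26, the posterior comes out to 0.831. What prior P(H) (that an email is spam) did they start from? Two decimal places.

In odds form, posterior odds = prior odds × likelihood ratio, so prior odds = posterior odds ÷ LR.
Posterior odds = 0.831/(1−0.831) = 4.9172. LR = 0.63/0.26 = 2.4231.
Prior odds = 4.9172/2.4231 = 2.0293, so P(H) = 2.0293/(1+2.0293) ≈ 0.67.

P(H) = 0.67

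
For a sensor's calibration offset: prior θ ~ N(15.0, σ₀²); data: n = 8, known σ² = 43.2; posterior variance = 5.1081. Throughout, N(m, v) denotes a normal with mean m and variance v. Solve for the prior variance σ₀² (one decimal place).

σ₀² = 94.5

For the Normal–Normal model with known σ², precisions add: τ_n = τ₀ + n/σ².
So 1/σ₀² = 1/5.1081 − 8/43.2 = 0.195768 − 0.185185 = 0.010583.
Hence σ₀² = 1/0.010583 ≈ 94.5.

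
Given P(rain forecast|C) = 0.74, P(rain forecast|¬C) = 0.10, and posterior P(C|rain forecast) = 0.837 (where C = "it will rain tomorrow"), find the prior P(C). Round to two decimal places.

In odds form, posterior odds = prior odds × likelihood ratio, so prior odds = posterior odds ÷ LR.
Posterior odds = 0.837/(1−0.837) = 5.1350. LR = 0.74/0.10 = 7.4000.
Prior odds = 5.1350/7.4000 = 0.6939, so P(C) = 0.6939/(1+0.6939) ≈ 0.41.

P(C) = 0.41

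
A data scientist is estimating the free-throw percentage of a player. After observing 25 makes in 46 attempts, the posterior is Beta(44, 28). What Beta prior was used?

Beta(19, 7)

Beta is conjugate to the binomial likelihood: posterior = Beta(a+s, b+f).
So a = 44 − 25 = 19 and b = 28 − 21 = 7.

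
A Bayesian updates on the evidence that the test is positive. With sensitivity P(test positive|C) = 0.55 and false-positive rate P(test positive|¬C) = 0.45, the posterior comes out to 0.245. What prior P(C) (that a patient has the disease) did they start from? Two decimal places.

P(C) = 0.21

In odds form, posterior odds = prior odds × likelihood ratio, so prior odds = posterior odds ÷ LR.
Posterior odds = 0.245/(1−0.245) = 0.3245. LR = 0.55/0.45 = 1.2222.
Prior odds = 0.3245/1.2222 = 0.2655, so P(C) = 0.2655/(1+0.2655) ≈ 0.21.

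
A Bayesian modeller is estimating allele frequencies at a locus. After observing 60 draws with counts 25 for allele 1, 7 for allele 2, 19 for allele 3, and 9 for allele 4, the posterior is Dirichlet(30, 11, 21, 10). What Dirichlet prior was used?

Dirichlet(5, 4, 2, 1)

For a Dirichlet(α) prior with multinomial counts c, the posterior is Dirichlet(α + c) componentwise.
Subtract each count from the matching posterior parameter: 30−25=5, 11−7=4, 21−19=2, 10−9=1.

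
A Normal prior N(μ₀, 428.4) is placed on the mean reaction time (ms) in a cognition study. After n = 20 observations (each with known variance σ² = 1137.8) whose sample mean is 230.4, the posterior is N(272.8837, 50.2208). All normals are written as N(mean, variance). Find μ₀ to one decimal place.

With known observation variance, the Normal–Normal posterior has precision τ_n = τ₀ + n/σ² and mean μ_n = (τ₀μ₀ + (n/σ²)x̄)/τ_n.
Here τ₀ = 1/428.4 = 0.002334 and τ_data = 20/1137.8 = 0.017578, so τ_n = 0.019912.
Rearranging for μ₀: μ₀ = (μ_n·τ_n − τ_data·x̄)/τ₀ = (272.8837·0.019912 − 0.017578·230.4) / 0.002334 = 1.383689/0.002334 ≈ 592.8.

μ₀ = 592.8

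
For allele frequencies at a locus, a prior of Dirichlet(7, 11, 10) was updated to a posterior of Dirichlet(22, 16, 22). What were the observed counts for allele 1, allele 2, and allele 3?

counts (15, 5, 12)

For a Dirichlet(α) prior with multinomial counts c, the posterior is Dirichlet(α + c) componentwise.
Counts are posterior − prior componentwise: 22−7=15, 16−11=5, 22−10=12.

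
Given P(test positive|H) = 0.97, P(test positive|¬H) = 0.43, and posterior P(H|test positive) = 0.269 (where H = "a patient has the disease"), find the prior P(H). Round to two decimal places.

In odds form, posterior odds = prior odds × likelihood ratio, so prior odds = posterior odds ÷ LR.
Posterior odds = 0.269/(1−0.269) = 0.3680. LR = 0.97/0.43 = 2.2558.
Prior odds = 0.3680/2.2558 = 0.1631, so P(H) = 0.1631/(1+0.1631) ≈ 0.14.

P(H) = 0.14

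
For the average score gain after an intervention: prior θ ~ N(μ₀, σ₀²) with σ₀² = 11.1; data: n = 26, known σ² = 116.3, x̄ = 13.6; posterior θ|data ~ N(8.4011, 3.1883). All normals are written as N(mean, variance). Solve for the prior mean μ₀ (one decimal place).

The posterior mean is a precision-weighted average: μ_n = (τ₀μ₀ + τ_data·x̄)/(τ₀+τ_data), with τ₀=1/σ₀² and τ_data=n/σ².
Here τ₀ = 1/11.1 = 0.090090 and τ_data = 26/116.3 = 0.223560, so τ_n = 0.313650.
Rearranging for μ₀: μ₀ = (μ_n·τ_n − τ_data·x̄)/τ₀ = (8.4011·0.313650 − 0.223560·13.6) / 0.090090 = -0.405411/0.090090 ≈ -4.5.

μ₀ = -4.5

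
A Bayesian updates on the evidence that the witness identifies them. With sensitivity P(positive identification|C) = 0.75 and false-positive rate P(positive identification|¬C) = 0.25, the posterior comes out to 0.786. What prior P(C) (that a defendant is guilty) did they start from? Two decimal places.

Bayes' rule in odds form gives O(C|E) = O(C)·[P(E|C)/P(E|¬C)], hence O(C) = O(C|E)/LR.
Posterior odds = 0.786/(1−0.786) = 3.6729. LR = 0.75/0.25 = 3.0000.
Prior odds = 3.6729/3.0000 = 1.2243, so P(C) = 1.2243/(1+1.2243) ≈ 0.55.

P(C) = 0.55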